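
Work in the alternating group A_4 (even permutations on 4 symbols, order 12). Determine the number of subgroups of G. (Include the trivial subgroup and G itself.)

10

|G| = 12, so by Lagrange every subgroup order divides 12. Divisors: 1, 2, 3, 4, 6, 12.
Subgroups by order — order 1: 1; order 2: 3; order 3: 4; order 4: 1; order 6: 0; order 12: 1.
Total: 1 + 3 + 4 + 1 + 0 + 1 = 10.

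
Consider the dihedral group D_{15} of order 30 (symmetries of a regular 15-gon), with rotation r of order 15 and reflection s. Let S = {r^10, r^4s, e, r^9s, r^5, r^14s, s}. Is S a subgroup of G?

No

|S| = 7 does not divide |G| = 30, so by Lagrange S is not a subgroup.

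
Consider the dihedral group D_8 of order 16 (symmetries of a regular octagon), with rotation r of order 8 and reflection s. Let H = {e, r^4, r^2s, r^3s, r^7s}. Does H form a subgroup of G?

No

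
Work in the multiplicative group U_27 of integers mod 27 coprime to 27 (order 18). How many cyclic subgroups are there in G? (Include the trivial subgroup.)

Each element a generates a cyclic subgroup ⟨a⟩; distinct elements may generate the same one (a cyclic group of order d has φ(d) generators).
Cyclic subgroups by order — order 1: 1; order 2: 1; order 3: 1; order 6: 1; order 9: 1; order 18: 1.
Total: 6.

6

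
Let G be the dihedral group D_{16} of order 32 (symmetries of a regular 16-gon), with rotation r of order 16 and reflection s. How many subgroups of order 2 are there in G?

17

|G| = 32 and 2 | 32, so subgroups of order 2 are possible by Lagrange.
The subgroups of order 2 are: {e, r^10s}; {e, r^11s}; {e, r^12s}; {e, r^13s}; … (17 in all).
So G has 17 subgroups of order 2.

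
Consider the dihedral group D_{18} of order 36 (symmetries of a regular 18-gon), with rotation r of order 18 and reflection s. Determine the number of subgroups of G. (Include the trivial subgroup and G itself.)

45

|G| = 36, so by Lagrange every subgroup order divides 36. Divisors: 1, 2, 3, 4, 6, 9, 12, 18, 36.
Subgroups by order — order 1: 1; order 2: 19; order 3: 1; order 4: 9; order 6: 7; order 9: 1; order 12: 3; order 18: 3; order 36: 1.
Total: 1 + 19 + 1 + 9 + 7 + 1 + 3 + 3 + 1 = 45.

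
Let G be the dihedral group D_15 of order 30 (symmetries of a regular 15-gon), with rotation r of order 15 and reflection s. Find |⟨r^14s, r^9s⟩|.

6

|⟨r^14s⟩| = 2 and |⟨r^9s⟩| = 2, so |H| is a multiple of lcm(2, 2) = 2 and divides |G| = 30.
Closing under the operation: H = {e, r^5, r^10, r^4s, r^9s, r^14s}, so |H| = 6.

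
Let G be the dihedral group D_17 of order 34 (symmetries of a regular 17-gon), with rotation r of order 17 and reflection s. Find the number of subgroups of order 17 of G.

1

|G| = 34 and 17 | 34, so subgroups of order 17 are possible by Lagrange.
The subgroups of order 17 are: {e, r, r^2, r^3, r^4, r^5, r^6, r^7, r^8, r^9, r^10, r^11, r^12, r^13, r^14, r^15, r^16}.
So G has 1 subgroup of order 17.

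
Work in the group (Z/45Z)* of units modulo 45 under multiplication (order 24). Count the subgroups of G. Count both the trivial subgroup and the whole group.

16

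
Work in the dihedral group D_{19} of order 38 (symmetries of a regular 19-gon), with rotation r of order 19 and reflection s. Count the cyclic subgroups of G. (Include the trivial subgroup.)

21

Each element a generates a cyclic subgroup ⟨a⟩; distinct elements may generate the same one (a cyclic group of order d has φ(d) generators).
Cyclic subgroups by order — order 1: 1; order 2: 19; order 19: 1.
Total: 21.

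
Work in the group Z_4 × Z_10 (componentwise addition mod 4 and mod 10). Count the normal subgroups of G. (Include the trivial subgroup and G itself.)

16

G is abelian, so every subgroup is normal.
G has 16 subgroups in total, hence 16 normal subgroups.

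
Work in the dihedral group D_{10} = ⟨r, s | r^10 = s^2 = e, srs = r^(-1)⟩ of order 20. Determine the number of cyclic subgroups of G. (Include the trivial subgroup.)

Group the elements of G by the cyclic subgroup they generate; each cyclic subgroup of order d accounts for φ(d) elements.
Cyclic subgroups by order — order 1: 1; order 2: 11; order 5: 1; order 10: 1.
Total: 14.

14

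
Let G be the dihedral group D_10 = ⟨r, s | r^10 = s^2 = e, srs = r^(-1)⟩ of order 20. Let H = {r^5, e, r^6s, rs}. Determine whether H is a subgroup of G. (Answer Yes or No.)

Yes

|H| = 4 divides |G| = 20, consistent with Lagrange.
H contains the identity, every element's inverse is in H, and H is closed under ·: it is a subgroup.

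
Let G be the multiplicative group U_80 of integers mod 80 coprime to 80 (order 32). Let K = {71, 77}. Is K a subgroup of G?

No

The identity 1 ∉ K, so K is not a subgroup.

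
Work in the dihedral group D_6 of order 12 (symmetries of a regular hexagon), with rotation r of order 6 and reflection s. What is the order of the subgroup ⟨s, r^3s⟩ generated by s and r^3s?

|⟨s⟩| = 2 and |⟨r^3s⟩| = 2, so |H| is a multiple of lcm(2, 2) = 2 and divides |G| = 12.
Closing under the operation: H = {e, r^3, s, r^3s}, so |H| = 4.

4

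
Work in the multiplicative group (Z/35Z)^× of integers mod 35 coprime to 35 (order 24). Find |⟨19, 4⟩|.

12

|⟨19⟩| = 6 and |⟨4⟩| = 6, so |H| is a multiple of lcm(6, 6) = 6 and divides |G| = 24.
Closing under the operation: H = {1, 4, 6, 9, 11, 16, 19, 24, 26, 29, 31, 34}, so |H| = 12.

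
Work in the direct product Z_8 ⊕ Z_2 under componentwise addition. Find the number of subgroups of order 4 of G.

3

|G| = 16 and 4 | 16, so subgroups of order 4 are possible by Lagrange.
The subgroups of order 4 are: {(0,0), (0,1), (4,0), (4,1)}; {(0,0), (2,0), (4,0), (6,0)}; {(0,0), (2,1), (4,0), (6,1)}.
So G has 3 subgroups of order 4.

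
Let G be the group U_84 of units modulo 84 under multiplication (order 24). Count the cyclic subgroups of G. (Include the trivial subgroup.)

A cyclic subgroup of order d is generated by each of its φ(d) elements of order d, so the cyclic subgroups of order d number (#elements of order d)/φ(d).
Cyclic subgroups by order — order 1: 1; order 2: 7; order 3: 1; order 6: 7.
Total: 16.

16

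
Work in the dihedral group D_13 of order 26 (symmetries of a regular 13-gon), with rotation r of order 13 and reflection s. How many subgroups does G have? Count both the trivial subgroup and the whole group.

|G| = 26, so by Lagrange every subgroup order divides 26. Divisors: 1, 2, 13, 26.
Subgroups by order — order 1: 1; order 2: 13; order 13: 1; order 26: 1.
Total: 1 + 13 + 1 + 1 = 16.

16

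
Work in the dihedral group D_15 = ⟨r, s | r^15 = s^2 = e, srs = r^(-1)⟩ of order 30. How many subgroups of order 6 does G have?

|G| = 30 and 6 | 30, so subgroups of order 6 are possible by Lagrange.
The subgroups of order 6 are: {e, r^5, r^10, s, r^5s, r^10s}; {e, r^5, r^10, rs, r^6s, r^11s}; {e, r^5, r^10, r^2s, r^7s, r^12s}; {e, r^5, r^10, r^3s, r^8s, r^13s}; … (5 in all).
So G has 5 subgroups of order 6.

5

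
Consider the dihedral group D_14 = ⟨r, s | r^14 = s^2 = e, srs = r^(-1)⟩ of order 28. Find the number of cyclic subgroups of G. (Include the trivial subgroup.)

Group the elements of G by the cyclic subgroup they generate; each cyclic subgroup of order d accounts for φ(d) elements.
Cyclic subgroups by order — order 1: 1; order 2: 15; order 7: 1; order 14: 1.
Total: 18.

18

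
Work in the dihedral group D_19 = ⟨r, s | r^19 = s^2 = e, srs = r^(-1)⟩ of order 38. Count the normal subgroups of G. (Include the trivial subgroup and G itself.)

G has 22 subgroups. Checking conjugation-invariance by order — order 1: 1/1 normal; order 2: 0/19 normal; order 19: 1/1 normal; order 38: 1/1 normal.
Total normal subgroups: 3.

3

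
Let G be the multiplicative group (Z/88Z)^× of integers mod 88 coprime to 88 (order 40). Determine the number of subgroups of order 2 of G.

7

|G| = 40 and 2 | 40, so subgroups of order 2 are possible by Lagrange.
The subgroups of order 2 are: {1, 21}; {1, 23}; {1, 43}; {1, 45}; … (7 in all).
So G has 7 subgroups of order 2.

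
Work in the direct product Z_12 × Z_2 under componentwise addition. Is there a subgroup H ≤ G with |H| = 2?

Yes

2 | 24. A subgroup of order 2 is {(0,0), (0,1)}.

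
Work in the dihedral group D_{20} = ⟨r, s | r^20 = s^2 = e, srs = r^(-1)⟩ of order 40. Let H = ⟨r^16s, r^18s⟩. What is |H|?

|⟨r^16s⟩| = 2 and |⟨r^18s⟩| = 2, so |H| is a multiple of lcm(2, 2) = 2 and divides |G| = 40.
Closing under the operation: H = {e, r^2, r^4, r^6, r^8, r^10, r^12, r^14, r^16, r^18, s, r^2s, r^4s, r^6s, r^8s, r^10s, r^12s, r^14s, r^16s, r^18s}, so |H| = 20.

20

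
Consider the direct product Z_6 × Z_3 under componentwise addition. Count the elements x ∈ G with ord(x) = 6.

8

An element (a,b) has order lcm(ord(a), ord(b)); count pairs with lcm equal to 6.
Enumerating gives 8 such elements.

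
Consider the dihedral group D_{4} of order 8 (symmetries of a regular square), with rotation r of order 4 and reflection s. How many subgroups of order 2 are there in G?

5

|G| = 8 and 2 | 8, so subgroups of order 2 are possible by Lagrange.
The subgroups of order 2 are: {e, r^2}; {e, r^2s}; {e, r^3s}; {e, rs}; … (5 in all).
So G has 5 subgroups of order 2.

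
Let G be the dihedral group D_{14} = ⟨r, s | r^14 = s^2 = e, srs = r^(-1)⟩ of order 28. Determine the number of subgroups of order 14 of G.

|G| = 28 and 14 | 28, so subgroups of order 14 are possible by Lagrange.
The subgroups of order 14 are: {e, r, r^2, r^3, r^4, r^5, r^6, r^7, r^8, r^9, r^10, r^11, r^12, r^13}; {e, r^2, r^4, r^6, r^8, r^10, r^12, s, r^2s, r^4s, r^6s, r^8s, r^10s, r^12s}; {e, r^2, r^4, r^6, r^8, r^10, r^12, rs, r^3s, r^5s, r^7s, r^9s, r^11s, r^13s}.
So G has 3 subgroups of order 14.

3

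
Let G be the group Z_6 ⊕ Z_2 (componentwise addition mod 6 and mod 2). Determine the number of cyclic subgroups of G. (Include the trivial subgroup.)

Group the elements of G by the cyclic subgroup they generate; each cyclic subgroup of order d accounts for φ(d) elements.
Cyclic subgroups by order — order 1: 1; order 2: 3; order 3: 1; order 6: 3.
Total: 8.

8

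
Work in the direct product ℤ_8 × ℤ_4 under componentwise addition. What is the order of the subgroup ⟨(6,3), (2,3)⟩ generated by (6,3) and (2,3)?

|⟨(6,3)⟩| = 4 and |⟨(2,3)⟩| = 4, so |H| is a multiple of lcm(4, 4) = 4 and divides |G| = 32.
Closing under the operation: H = {(0,0), (0,2), (2,1), (2,3), (4,0), (4,2), (6,1), (6,3)}, so |H| = 8.

8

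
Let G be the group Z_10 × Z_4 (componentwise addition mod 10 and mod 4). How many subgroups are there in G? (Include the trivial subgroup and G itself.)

16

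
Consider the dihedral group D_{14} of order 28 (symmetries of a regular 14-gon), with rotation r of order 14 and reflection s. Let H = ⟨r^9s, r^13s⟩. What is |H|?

14

|⟨r^9s⟩| = 2 and |⟨r^13s⟩| = 2, so |H| is a multiple of lcm(2, 2) = 2 and divides |G| = 28.
Closing under the operation: H = {e, r^2, r^4, r^6, r^8, r^10, r^12, rs, r^3s, r^5s, r^7s, r^9s, r^11s, r^13s}, so |H| = 14.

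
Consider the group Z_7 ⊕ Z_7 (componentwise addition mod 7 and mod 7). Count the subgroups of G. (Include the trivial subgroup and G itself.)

10

|G| = 49, so by Lagrange every subgroup order divides 49. Divisors: 1, 7, 49.
Subgroups by order — order 1: 1; order 7: 8; order 49: 1.
Total: 1 + 8 + 1 = 10.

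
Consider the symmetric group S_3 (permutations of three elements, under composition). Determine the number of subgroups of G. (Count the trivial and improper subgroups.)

6

|G| = 6, so by Lagrange every subgroup order divides 6. Divisors: 1, 2, 3, 6.
Subgroups by order — order 1: 1; order 2: 3; order 3: 1; order 6: 1.
Total: 1 + 3 + 1 + 1 = 6.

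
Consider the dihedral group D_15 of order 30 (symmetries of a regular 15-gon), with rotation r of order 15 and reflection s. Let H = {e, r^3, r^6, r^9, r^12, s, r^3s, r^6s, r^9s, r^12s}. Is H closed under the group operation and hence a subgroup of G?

|H| = 10 divides |G| = 30, consistent with Lagrange.
H contains the identity, every element's inverse is in H, and H is closed under ·: it is a subgroup.

Yes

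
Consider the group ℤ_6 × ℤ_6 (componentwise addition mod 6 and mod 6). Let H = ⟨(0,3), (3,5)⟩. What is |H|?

12

|⟨(0,3)⟩| = 2 and |⟨(3,5)⟩| = 6, so |H| is a multiple of lcm(2, 6) = 6 and divides |G| = 36.
Closing under the operation: H = {(0,0), (0,1), (0,2), (0,3), (0,4), (0,5), (3,0), (3,1), (3,2), (3,3), (3,4), (3,5)}, so |H| = 12.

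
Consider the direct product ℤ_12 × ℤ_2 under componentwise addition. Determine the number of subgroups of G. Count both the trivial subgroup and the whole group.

16

|G| = 24, so by Lagrange every subgroup order divides 24. Divisors: 1, 2, 3, 4, 6, 8, 12, 24.
Subgroups by order — order 1: 1; order 2: 3; order 3: 1; order 4: 3; order 6: 3; order 8: 1; order 12: 3; order 24: 1.
Total: 1 + 3 + 1 + 3 + 3 + 1 + 3 + 1 = 16.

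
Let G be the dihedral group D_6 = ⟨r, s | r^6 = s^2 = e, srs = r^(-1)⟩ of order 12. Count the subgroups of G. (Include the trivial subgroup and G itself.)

16

|G| = 12, so by Lagrange every subgroup order divides 12. Divisors: 1, 2, 3, 4, 6, 12.
Subgroups by order — order 1: 1; order 2: 7; order 3: 1; order 4: 3; order 6: 3; order 12: 1.
Total: 1 + 7 + 1 + 3 + 3 + 1 = 16.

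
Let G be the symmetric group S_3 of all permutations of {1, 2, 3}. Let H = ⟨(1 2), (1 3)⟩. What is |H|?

6

|⟨(1 2)⟩| = 2 and |⟨(1 3)⟩| = 2, so |H| is a multiple of lcm(2, 2) = 2 and divides |G| = 6.
Closing {(1 2), (1 3)} under the group operation gives all of G, so |H| = 6.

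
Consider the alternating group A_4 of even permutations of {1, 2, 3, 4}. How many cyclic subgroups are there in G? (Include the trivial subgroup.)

8

Each element a generates a cyclic subgroup ⟨a⟩; distinct elements may generate the same one (a cyclic group of order d has φ(d) generators).
Cyclic subgroups by order — order 1: 1; order 2: 3; order 3: 4.
Total: 8.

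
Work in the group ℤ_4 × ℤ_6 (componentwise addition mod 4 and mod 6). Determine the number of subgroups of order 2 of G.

|G| = 24 and 2 | 24, so subgroups of order 2 are possible by Lagrange.
The subgroups of order 2 are: {(0,0), (0,3)}; {(0,0), (2,0)}; {(0,0), (2,3)}.
So G has 3 subgroups of order 2.

3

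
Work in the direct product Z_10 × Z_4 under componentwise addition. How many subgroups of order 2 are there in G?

|G| = 40 and 2 | 40, so subgroups of order 2 are possible by Lagrange.
The subgroups of order 2 are: {(0,0), (0,2)}; {(0,0), (5,0)}; {(0,0), (5,2)}.
So G has 3 subgroups of order 2.

3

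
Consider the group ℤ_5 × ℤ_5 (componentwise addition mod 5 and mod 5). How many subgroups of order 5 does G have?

6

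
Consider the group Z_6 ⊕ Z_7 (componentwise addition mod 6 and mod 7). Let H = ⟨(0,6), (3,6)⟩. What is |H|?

14

|⟨(0,6)⟩| = 7 and |⟨(3,6)⟩| = 14, so |H| is a multiple of lcm(7, 14) = 14 and divides |G| = 42.
Closing under the operation: H = {(0,0), (0,1), (0,2), (0,3), (0,4), (0,5), (0,6), (3,0), (3,1), (3,2), (3,3), (3,4), (3,5), (3,6)}, so |H| = 14.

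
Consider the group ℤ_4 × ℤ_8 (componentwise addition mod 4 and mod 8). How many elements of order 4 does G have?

12

An element (a,b) has order lcm(ord(a), ord(b)); count pairs with lcm equal to 4.
Enumerating gives 12 such elements.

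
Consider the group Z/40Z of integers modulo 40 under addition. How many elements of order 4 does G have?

In a cyclic group of order 40, the number of elements of order d (for d | 40) is φ(d).
φ(4) = 2.

2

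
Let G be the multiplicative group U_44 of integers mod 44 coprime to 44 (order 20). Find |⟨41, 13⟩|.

|⟨41⟩| = 10 and |⟨13⟩| = 10, so |H| is a multiple of lcm(10, 10) = 10 and divides |G| = 20.
Closing under the operation: H = {1, 5, 9, 13, 17, 21, 25, 29, 37, 41}, so |H| = 10.

10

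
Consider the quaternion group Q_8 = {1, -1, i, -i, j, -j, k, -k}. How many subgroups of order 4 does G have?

|G| = 8 and 4 | 8, so subgroups of order 4 are possible by Lagrange.
The subgroups of order 4 are: {1, -1, i, -i}; {1, -1, j, -j}; {1, -1, k, -k}.
So G has 3 subgroups of order 4.

3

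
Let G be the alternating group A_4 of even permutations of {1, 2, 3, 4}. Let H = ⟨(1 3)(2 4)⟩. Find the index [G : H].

6

|⟨(1 3)(2 4)⟩| = 2 and |G| = 12.
By Lagrange, [G : H] = |G|/|H| = 12/2 = 6.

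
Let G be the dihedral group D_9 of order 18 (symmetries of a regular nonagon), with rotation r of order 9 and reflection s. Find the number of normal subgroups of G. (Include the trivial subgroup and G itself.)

4

G has 16 subgroups. Checking conjugation-invariance by order — order 1: 1/1 normal; order 2: 0/9 normal; order 3: 1/1 normal; order 6: 0/3 normal; order 9: 1/1 normal; order 18: 1/1 normal.
Total normal subgroups: 4.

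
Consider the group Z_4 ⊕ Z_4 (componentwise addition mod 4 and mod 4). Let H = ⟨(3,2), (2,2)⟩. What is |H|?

8

|⟨(3,2)⟩| = 4 and |⟨(2,2)⟩| = 2, so |H| is a multiple of lcm(4, 2) = 4 and divides |G| = 16.
Closing under the operation: H = {(0,0), (0,2), (1,0), (1,2), (2,0), (2,2), (3,0), (3,2)}, so |H| = 8.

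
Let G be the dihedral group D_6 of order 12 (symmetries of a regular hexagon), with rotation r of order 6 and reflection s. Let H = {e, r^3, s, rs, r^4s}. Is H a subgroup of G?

No

|H| = 5 does not divide |G| = 12, so by Lagrange H is not a subgroup.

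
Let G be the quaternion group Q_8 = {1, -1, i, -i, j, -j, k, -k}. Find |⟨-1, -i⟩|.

|⟨-1⟩| = 2 and |⟨-i⟩| = 4, so |H| is a multiple of lcm(2, 4) = 4 and divides |G| = 8.
Closing under the operation: H = {1, -1, i, -i}, so |H| = 4.

4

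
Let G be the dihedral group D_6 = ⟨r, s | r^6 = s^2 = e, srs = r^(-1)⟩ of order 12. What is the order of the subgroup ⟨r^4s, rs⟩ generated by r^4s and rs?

|⟨r^4s⟩| = 2 and |⟨rs⟩| = 2, so |H| is a multiple of lcm(2, 2) = 2 and divides |G| = 12.
Closing under the operation: H = {e, r^3, rs, r^4s}, so |H| = 4.

4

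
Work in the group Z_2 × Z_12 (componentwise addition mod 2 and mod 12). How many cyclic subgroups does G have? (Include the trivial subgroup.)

Group the elements of G by the cyclic subgroup they generate; each cyclic subgroup of order d accounts for φ(d) elements.
Cyclic subgroups by order — order 1: 1; order 2: 3; order 3: 1; order 4: 2; order 6: 3; order 12: 2.
Total: 12.

12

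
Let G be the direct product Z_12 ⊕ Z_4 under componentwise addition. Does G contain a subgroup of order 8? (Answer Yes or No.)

8 | 48. A subgroup of order 8 is {(0,0), (0,1), (0,2), (0,3), (6,0), (6,1), (6,2), (6,3)}.

Yes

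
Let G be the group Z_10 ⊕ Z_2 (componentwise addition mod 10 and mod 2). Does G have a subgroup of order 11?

11 does not divide |G| = 20, so by Lagrange no subgroup of order 11 exists.

No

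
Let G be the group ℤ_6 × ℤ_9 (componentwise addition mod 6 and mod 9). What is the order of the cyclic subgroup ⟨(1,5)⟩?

18

The order of (1,5) in Z_6 × Z_9 is lcm(ord(1) in Z_6, ord(5) in Z_9).
ord(1) = 6 and ord(5) = 9, so |⟨(1,5)⟩| = lcm(6, 9) = 18.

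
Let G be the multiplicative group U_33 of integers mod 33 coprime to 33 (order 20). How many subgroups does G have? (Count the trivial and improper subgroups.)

|G| = 20, so by Lagrange every subgroup order divides 20. Divisors: 1, 2, 4, 5, 10, 20.
Subgroups by order — order 1: 1; order 2: 3; order 4: 1; order 5: 1; order 10: 3; order 20: 1.
Total: 1 + 3 + 1 + 1 + 3 + 1 = 10.

10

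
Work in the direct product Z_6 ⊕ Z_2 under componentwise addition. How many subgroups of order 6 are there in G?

3

|G| = 12 and 6 | 12, so subgroups of order 6 are possible by Lagrange.
The subgroups of order 6 are: {(0,0), (0,1), (2,0), (2,1), (4,0), (4,1)}; {(0,0), (1,0), (2,0), (3,0), (4,0), (5,0)}; {(0,0), (1,1), (2,0), (3,1), (4,0), (5,1)}.
So G has 3 subgroups of order 6.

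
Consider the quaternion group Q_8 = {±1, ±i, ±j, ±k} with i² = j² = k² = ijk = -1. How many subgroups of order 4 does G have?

3

|G| = 8 and 4 | 8, so subgroups of order 4 are possible by Lagrange.
The subgroups of order 4 are: {1, -1, i, -i}; {1, -1, j, -j}; {1, -1, k, -k}.
So G has 3 subgroups of order 4.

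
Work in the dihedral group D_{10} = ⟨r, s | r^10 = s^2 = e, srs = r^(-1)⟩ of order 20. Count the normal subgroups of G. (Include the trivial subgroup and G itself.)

G has 22 subgroups. Checking conjugation-invariance by order — order 1: 1/1 normal; order 2: 1/11 normal; order 4: 0/5 normal; order 5: 1/1 normal; order 10: 3/3 normal; order 20: 1/1 normal.
Total normal subgroups: 7.

7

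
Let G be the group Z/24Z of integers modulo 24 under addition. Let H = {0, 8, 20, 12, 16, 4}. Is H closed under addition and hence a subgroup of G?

Yes

|H| = 6 divides |G| = 24, consistent with Lagrange.
H contains the identity, every element's inverse is in H, and H is closed under +: it is a subgroup.
In fact H = ⟨4⟩.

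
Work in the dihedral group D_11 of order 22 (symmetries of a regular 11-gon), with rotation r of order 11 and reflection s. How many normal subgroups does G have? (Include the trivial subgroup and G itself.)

3

G has 14 subgroups. Checking conjugation-invariance by order — order 1: 1/1 normal; order 2: 0/11 normal; order 11: 1/1 normal; order 22: 1/1 normal.
Total normal subgroups: 3.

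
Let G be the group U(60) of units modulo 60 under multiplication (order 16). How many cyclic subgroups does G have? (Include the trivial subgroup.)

12

Group the elements of G by the cyclic subgroup they generate; each cyclic subgroup of order d accounts for φ(d) elements.
Cyclic subgroups by order — order 1: 1; order 2: 7; order 4: 4.
Total: 12.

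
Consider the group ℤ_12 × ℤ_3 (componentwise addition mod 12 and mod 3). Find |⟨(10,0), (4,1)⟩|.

18

|⟨(10,0)⟩| = 6 and |⟨(4,1)⟩| = 3, so |H| is a multiple of lcm(6, 3) = 6 and divides |G| = 36.
Closing under the operation: H = {(0,0), (0,1), (0,2), (2,0), (2,1), (2,2), (4,0), (4,1), (4,2), (6,0), (6,1), (6,2), (8,0), (8,1), (8,2), (10,0), (10,1), (10,2)}, so |H| = 18.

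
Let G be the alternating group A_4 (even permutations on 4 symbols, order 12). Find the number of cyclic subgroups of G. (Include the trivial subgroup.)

8

Each element a generates a cyclic subgroup ⟨a⟩; distinct elements may generate the same one (a cyclic group of order d has φ(d) generators).
Cyclic subgroups by order — order 1: 1; order 2: 3; order 3: 4.
Total: 8.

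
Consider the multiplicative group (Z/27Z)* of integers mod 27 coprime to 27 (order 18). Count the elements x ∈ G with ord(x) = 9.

6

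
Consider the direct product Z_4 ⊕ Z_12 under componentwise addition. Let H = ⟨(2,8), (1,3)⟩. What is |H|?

24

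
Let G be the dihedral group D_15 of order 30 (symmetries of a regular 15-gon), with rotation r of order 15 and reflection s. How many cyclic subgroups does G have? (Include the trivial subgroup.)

19

Each element a generates a cyclic subgroup ⟨a⟩; distinct elements may generate the same one (a cyclic group of order d has φ(d) generators).
Cyclic subgroups by order — order 1: 1; order 2: 15; order 3: 1; order 5: 1; order 15: 1.
Total: 19.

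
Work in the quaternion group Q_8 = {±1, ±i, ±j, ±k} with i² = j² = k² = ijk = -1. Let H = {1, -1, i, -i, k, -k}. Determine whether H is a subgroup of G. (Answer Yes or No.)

No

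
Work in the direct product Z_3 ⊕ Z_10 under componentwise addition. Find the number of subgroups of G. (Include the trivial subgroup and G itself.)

8

|G| = 30, so by Lagrange every subgroup order divides 30. Divisors: 1, 2, 3, 5, 6, 10, 15, 30.
Subgroups by order — order 1: 1; order 2: 1; order 3: 1; order 5: 1; order 6: 1; order 10: 1; order 15: 1; order 30: 1.
Total: 1 + 1 + 1 + 1 + 1 + 1 + 1 + 1 = 8.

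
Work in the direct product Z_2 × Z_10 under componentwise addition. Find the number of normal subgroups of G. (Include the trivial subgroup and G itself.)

G is abelian, so every subgroup is normal.
G has 10 subgroups in total, hence 10 normal subgroups.

10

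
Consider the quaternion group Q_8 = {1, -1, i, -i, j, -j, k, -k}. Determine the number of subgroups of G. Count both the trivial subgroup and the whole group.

6

|G| = 8, so by Lagrange every subgroup order divides 8. Divisors: 1, 2, 4, 8.
Subgroups by order — order 1: 1; order 2: 1; order 4: 3; order 8: 1.
Total: 1 + 1 + 3 + 1 = 6.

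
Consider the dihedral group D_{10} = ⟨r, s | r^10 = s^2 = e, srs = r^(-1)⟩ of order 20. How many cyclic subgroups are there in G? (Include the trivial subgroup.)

14

Group the elements of G by the cyclic subgroup they generate; each cyclic subgroup of order d accounts for φ(d) elements.
Cyclic subgroups by order — order 1: 1; order 2: 11; order 5: 1; order 10: 1.
Total: 14.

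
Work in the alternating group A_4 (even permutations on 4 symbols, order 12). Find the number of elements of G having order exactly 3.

The elements of order 3 are: (2 3 4), (2 4 3), (1 2 3), (1 2 4), (1 3 2), (1 3 4), (1 4 2), (1 4 3).
That's 8.

8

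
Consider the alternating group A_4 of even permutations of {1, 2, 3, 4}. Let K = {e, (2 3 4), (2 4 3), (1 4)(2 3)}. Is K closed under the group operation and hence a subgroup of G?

Closure fails: (2 4 3) ∘ (1 4)(2 3) = (1 3 4) ∉ K. So K is not a subgroup.

No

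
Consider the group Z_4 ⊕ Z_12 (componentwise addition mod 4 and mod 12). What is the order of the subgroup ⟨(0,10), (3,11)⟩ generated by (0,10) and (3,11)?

24

|⟨(0,10)⟩| = 6 and |⟨(3,11)⟩| = 12, so |H| is a multiple of lcm(6, 12) = 12 and divides |G| = 48.
Closing under the operation: H = {(0,0), (0,2), (0,4), (0,6), (0,8), (0,10), (1,1), (1,3), (1,5), (1,7), (1,9), (1,11), (2,0), (2,2), (2,4), (2,6), (2,8), (2,10), (3,1), (3,3), (3,5), (3,7), (3,9), (3,11)}, so |H| = 24.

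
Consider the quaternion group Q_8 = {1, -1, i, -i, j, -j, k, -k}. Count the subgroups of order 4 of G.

|G| = 8 and 4 | 8, so subgroups of order 4 are possible by Lagrange.
The subgroups of order 4 are: {1, -1, i, -i}; {1, -1, j, -j}; {1, -1, k, -k}.
So G has 3 subgroups of order 4.

3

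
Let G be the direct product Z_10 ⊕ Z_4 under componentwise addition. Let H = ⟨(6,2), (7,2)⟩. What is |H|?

|⟨(6,2)⟩| = 10 and |⟨(7,2)⟩| = 10, so |H| is a multiple of lcm(10, 10) = 10 and divides |G| = 40.
Closing under the operation: H = {(0,0), (0,2), (1,0), (1,2), (2,0), (2,2), (3,0), (3,2), (4,0), (4,2), (5,0), (5,2), (6,0), (6,2), (7,0), (7,2), (8,0), (8,2), (9,0), (9,2)}, so |H| = 20.

20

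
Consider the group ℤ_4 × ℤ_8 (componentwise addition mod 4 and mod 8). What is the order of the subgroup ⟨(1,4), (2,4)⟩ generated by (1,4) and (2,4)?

8

|⟨(1,4)⟩| = 4 and |⟨(2,4)⟩| = 2, so |H| is a multiple of lcm(4, 2) = 4 and divides |G| = 32.
Closing under the operation: H = {(0,0), (0,4), (1,0), (1,4), (2,0), (2,4), (3,0), (3,4)}, so |H| = 8.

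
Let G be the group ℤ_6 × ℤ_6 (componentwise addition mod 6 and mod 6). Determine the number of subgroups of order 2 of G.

3

|G| = 36 and 2 | 36, so subgroups of order 2 are possible by Lagrange.
The subgroups of order 2 are: {(0,0), (0,3)}; {(0,0), (3,0)}; {(0,0), (3,3)}.
So G has 3 subgroups of order 2.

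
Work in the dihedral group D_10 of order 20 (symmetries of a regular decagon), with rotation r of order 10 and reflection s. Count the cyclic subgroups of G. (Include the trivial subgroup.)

14

A cyclic subgroup of order d is generated by each of its φ(d) elements of order d, so the cyclic subgroups of order d number (#elements of order d)/φ(d).
Cyclic subgroups by order — order 1: 1; order 2: 11; order 5: 1; order 10: 1.
Total: 14.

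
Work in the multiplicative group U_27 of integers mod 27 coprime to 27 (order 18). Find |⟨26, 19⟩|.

6

|⟨26⟩| = 2 and |⟨19⟩| = 3, so |H| is a multiple of lcm(2, 3) = 6 and divides |G| = 18.
Closing under the operation: H = {1, 8, 10, 17, 19, 26}, so |H| = 6.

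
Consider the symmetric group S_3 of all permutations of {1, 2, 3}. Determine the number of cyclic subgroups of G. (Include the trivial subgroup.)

5

Group the elements of G by the cyclic subgroup they generate; each cyclic subgroup of order d accounts for φ(d) elements.
Cyclic subgroups by order — order 1: 1; order 2: 3; order 3: 1.
Total: 5.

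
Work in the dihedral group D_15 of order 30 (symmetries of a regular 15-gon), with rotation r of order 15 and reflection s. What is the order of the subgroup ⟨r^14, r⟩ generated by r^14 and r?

15

|⟨r^14⟩| = 15 and |⟨r⟩| = 15, so |H| is a multiple of lcm(15, 15) = 15 and divides |G| = 30.
Closing under the operation: H = {e, r, r^2, r^3, r^4, r^5, r^6, r^7, r^8, r^9, r^10, r^11, r^12, r^13, r^14}, so |H| = 15.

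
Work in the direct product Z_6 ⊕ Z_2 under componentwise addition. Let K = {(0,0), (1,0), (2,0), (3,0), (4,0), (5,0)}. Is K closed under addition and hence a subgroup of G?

Yes

|K| = 6 divides |G| = 12, consistent with Lagrange.
K contains the identity, every element's inverse is in K, and K is closed under +: it is a subgroup.
In fact K = ⟨(5,0)⟩.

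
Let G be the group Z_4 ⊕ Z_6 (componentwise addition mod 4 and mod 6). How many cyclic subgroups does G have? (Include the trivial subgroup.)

12

Each element a generates a cyclic subgroup ⟨a⟩; distinct elements may generate the same one (a cyclic group of order d has φ(d) generators).
Cyclic subgroups by order — order 1: 1; order 2: 3; order 3: 1; order 4: 2; order 6: 3; order 12: 2.
Total: 12.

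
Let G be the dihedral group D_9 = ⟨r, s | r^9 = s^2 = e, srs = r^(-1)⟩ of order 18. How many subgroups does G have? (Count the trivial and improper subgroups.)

16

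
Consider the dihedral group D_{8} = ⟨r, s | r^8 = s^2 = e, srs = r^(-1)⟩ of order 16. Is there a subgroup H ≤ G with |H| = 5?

5 does not divide |G| = 16, so by Lagrange no subgroup of order 5 exists.

No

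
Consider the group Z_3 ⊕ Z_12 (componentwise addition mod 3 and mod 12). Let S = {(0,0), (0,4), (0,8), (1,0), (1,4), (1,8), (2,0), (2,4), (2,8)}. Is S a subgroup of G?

|S| = 9 divides |G| = 36, consistent with Lagrange.
S contains the identity, every element's inverse is in S, and S is closed under +: it is a subgroup.

Yes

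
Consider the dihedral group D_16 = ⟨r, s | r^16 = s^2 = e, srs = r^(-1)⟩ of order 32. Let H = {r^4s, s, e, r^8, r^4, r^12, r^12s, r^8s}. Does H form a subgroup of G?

|H| = 8 divides |G| = 32, consistent with Lagrange.
H contains the identity, every element's inverse is in H, and H is closed under ·: it is a subgroup.

Yes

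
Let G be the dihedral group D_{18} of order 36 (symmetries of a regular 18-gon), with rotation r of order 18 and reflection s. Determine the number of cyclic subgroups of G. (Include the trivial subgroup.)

24

A cyclic subgroup of order d is generated by each of its φ(d) elements of order d, so the cyclic subgroups of order d number (#elements of order d)/φ(d).
Cyclic subgroups by order — order 1: 1; order 2: 19; order 3: 1; order 6: 1; order 9: 1; order 18: 1.
Total: 24.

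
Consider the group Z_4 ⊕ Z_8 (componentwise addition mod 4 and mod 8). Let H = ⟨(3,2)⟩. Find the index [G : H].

|⟨(3,2)⟩| = 4 and |G| = 32.
By Lagrange, [G : H] = |G|/|H| = 32/4 = 8.

8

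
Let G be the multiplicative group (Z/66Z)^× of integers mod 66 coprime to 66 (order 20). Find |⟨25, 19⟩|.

|⟨25⟩| = 5 and |⟨19⟩| = 10, so |H| is a multiple of lcm(5, 10) = 10 and divides |G| = 20.
Closing under the operation: H = {1, 7, 13, 19, 25, 31, 37, 43, 49, 61}, so |H| = 10.

10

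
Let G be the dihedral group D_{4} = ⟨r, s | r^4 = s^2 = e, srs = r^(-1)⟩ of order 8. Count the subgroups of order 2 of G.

5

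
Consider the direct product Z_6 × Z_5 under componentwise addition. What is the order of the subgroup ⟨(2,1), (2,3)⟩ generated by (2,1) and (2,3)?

15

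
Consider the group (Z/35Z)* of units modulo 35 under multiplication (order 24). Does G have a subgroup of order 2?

Yes

2 | 24. A subgroup of order 2 is {1, 29}.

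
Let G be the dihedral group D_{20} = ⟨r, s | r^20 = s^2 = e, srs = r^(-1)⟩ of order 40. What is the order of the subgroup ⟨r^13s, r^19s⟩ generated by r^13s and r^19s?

|⟨r^13s⟩| = 2 and |⟨r^19s⟩| = 2, so |H| is a multiple of lcm(2, 2) = 2 and divides |G| = 40.
Closing under the operation: H = {e, r^2, r^4, r^6, r^8, r^10, r^12, r^14, r^16, r^18, rs, r^3s, r^5s, r^7s, r^9s, r^11s, r^13s, r^15s, r^17s, r^19s}, so |H| = 20.

20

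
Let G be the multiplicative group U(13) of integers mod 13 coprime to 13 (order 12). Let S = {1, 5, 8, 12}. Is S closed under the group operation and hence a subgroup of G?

Yes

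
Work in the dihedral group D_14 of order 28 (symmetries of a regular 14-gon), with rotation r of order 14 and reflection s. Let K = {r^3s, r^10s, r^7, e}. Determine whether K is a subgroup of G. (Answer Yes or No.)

|K| = 4 divides |G| = 28, consistent with Lagrange.
K contains the identity, every element's inverse is in K, and K is closed under ·: it is a subgroup.

Yes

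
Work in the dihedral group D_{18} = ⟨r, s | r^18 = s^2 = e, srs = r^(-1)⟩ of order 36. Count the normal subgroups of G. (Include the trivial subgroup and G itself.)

9

G has 45 subgroups. Checking conjugation-invariance by order — order 1: 1/1 normal; order 2: 1/19 normal; order 3: 1/1 normal; order 4: 0/9 normal; order 6: 1/7 normal; order 9: 1/1 normal; order 12: 0/3 normal; order 18: 3/3 normal; order 36: 1/1 normal.
Total normal subgroups: 9.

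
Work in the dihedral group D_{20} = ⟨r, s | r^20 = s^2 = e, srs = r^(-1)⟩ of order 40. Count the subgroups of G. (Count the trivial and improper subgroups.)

48

|G| = 40, so by Lagrange every subgroup order divides 40. Divisors: 1, 2, 4, 5, 8, 10, 20, 40.
Subgroups by order — order 1: 1; order 2: 21; order 4: 11; order 5: 1; order 8: 5; order 10: 5; order 20: 3; order 40: 1.
Total: 1 + 21 + 11 + 1 + 5 + 5 + 3 + 1 = 48.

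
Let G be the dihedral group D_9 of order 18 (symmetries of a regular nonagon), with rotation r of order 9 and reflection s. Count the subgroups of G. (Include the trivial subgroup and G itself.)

|G| = 18, so by Lagrange every subgroup order divides 18. Divisors: 1, 2, 3, 6, 9, 18.
Subgroups by order — order 1: 1; order 2: 9; order 3: 1; order 6: 3; order 9: 1; order 18: 1.
Total: 1 + 9 + 1 + 3 + 1 + 1 = 16.

16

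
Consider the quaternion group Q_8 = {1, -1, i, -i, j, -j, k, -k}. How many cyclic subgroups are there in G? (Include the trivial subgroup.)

5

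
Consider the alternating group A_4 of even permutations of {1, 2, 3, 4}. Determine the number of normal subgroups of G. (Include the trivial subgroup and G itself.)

3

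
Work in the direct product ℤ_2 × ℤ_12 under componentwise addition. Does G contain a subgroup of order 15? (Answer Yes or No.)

No

15 does not divide |G| = 24, so by Lagrange no subgroup of order 15 exists.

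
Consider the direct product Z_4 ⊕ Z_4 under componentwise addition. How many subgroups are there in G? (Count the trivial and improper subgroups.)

|G| = 16, so by Lagrange every subgroup order divides 16. Divisors: 1, 2, 4, 8, 16.
Subgroups by order — order 1: 1; order 2: 3; order 4: 7; order 8: 3; order 16: 1.
Total: 1 + 3 + 7 + 3 + 1 = 15.

15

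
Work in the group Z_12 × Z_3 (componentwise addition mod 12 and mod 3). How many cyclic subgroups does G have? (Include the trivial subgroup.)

Each element a generates a cyclic subgroup ⟨a⟩; distinct elements may generate the same one (a cyclic group of order d has φ(d) generators).
Cyclic subgroups by order — order 1: 1; order 2: 1; order 3: 4; order 4: 1; order 6: 4; order 12: 4.
Total: 15.

15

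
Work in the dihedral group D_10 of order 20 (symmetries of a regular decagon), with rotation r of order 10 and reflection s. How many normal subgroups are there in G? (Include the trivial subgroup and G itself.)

G has 22 subgroups. Checking conjugation-invariance by order — order 1: 1/1 normal; order 2: 1/11 normal; order 4: 0/5 normal; order 5: 1/1 normal; order 10: 3/3 normal; order 20: 1/1 normal.
Total normal subgroups: 7.

7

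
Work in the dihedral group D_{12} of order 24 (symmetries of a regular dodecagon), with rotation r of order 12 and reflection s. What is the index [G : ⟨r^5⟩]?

2

|⟨r^5⟩| = 12 and |G| = 24.
By Lagrange, [G : H] = |G|/|H| = 24/12 = 2.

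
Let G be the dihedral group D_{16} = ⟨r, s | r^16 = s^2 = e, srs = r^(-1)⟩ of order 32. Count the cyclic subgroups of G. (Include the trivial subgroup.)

A cyclic subgroup of order d is generated by each of its φ(d) elements of order d, so the cyclic subgroups of order d number (#elements of order d)/φ(d).
Cyclic subgroups by order — order 1: 1; order 2: 17; order 4: 1; order 8: 1; order 16: 1.
Total: 21.

21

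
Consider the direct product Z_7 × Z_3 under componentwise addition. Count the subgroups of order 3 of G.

1

|G| = 21 and 3 | 21, so subgroups of order 3 are possible by Lagrange.
The subgroups of order 3 are: {(0,0), (0,1), (0,2)}.
So G has 1 subgroup of order 3.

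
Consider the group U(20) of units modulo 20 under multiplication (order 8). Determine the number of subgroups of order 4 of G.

|G| = 8 and 4 | 8, so subgroups of order 4 are possible by Lagrange.
The subgroups of order 4 are: {1, 9, 11, 19}; {1, 9, 13, 17}; {1, 3, 7, 9}.
So G has 3 subgroups of order 4.

3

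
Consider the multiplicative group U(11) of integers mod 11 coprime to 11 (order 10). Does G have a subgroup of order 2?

2 | 10. A subgroup of order 2 is {1, 10}.

Yes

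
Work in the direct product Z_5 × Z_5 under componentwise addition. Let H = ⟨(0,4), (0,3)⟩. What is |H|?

5

|⟨(0,4)⟩| = 5 and |⟨(0,3)⟩| = 5, so |H| is a multiple of lcm(5, 5) = 5 and divides |G| = 25.
Closing under the operation: H = {(0,0), (0,1), (0,2), (0,3), (0,4)}, so |H| = 5.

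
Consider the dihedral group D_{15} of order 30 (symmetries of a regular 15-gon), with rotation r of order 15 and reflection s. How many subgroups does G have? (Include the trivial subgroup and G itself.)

28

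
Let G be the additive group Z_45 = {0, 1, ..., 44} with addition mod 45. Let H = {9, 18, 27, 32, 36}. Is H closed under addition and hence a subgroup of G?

The identity 0 ∉ H, so H is not a subgroup.

No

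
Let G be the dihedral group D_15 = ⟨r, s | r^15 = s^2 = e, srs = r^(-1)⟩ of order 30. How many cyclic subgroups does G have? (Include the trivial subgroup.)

19

Group the elements of G by the cyclic subgroup they generate; each cyclic subgroup of order d accounts for φ(d) elements.
Cyclic subgroups by order — order 1: 1; order 2: 15; order 3: 1; order 5: 1; order 15: 1.
Total: 19.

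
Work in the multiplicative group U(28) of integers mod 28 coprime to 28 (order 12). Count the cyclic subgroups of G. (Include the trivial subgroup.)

Group the elements of G by the cyclic subgroup they generate; each cyclic subgroup of order d accounts for φ(d) elements.
Cyclic subgroups by order — order 1: 1; order 2: 3; order 3: 1; order 6: 3.
Total: 8.

8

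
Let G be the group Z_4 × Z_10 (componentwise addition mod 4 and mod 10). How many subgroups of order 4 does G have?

|G| = 40 and 4 | 40, so subgroups of order 4 are possible by Lagrange.
The subgroups of order 4 are: {(0,0), (0,5), (2,0), (2,5)}; {(0,0), (1,0), (2,0), (3,0)}; {(0,0), (1,5), (2,0), (3,5)}.
So G has 3 subgroups of order 4.

3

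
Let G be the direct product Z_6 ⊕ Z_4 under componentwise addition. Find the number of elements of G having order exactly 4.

An element (a,b) has order lcm(ord(a), ord(b)); count pairs with lcm equal to 4.
Enumerating gives 4 such elements.

4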